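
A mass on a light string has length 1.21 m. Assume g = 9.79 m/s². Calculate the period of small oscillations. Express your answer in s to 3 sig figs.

2.21 s

T = 2π√(L/g) = 2π√(1.21/9.79) = 2π × 0.3516 = 2.21 s.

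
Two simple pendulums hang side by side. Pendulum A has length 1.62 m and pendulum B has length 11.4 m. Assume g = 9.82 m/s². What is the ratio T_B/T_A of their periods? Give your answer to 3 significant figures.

T ∝ √L, so T_B/T_A = √(L_B/L_A) = √(11.4/1.62) = 2.65.

2.65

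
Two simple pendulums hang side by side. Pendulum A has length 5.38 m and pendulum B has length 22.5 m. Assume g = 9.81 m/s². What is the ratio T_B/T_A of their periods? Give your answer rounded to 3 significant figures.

T ∝ √L, so T_B/T_A = √(L_B/L_A) = √(22.5/5.38) = 2.05.

2.05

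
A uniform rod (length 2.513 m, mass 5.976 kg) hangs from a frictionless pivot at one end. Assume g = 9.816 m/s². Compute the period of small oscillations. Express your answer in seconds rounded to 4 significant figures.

2.596 s

For a physical pendulum T = 2π√(I/(mgd)), with d = 1.2565 m from pivot to centre of mass.
I_cm = mL²/12 = 5.976 × 2.513²/12 = 3.1450 kg·m²; I = I_cm + md² = 3.1450 + 5.976 × 1.2565² = 12.580 kg·m².
T = 2π√(12.580/(5.976 × 9.816 × 1.2565)) = 2.596 s.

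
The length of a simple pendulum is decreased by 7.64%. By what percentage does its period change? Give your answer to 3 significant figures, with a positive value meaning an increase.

T ∝ √L, so T'/T = √(0.9236) = 0.9610.
Percentage change in T = (0.9610 − 1) × 100% = -3.90%.

-3.90%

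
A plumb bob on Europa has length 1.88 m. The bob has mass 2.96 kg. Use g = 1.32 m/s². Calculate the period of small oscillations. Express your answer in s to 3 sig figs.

7.50 s

T = 2π√(L/g) = 2π√(1.88/1.32) = 2π × 1.193 = 7.50 s.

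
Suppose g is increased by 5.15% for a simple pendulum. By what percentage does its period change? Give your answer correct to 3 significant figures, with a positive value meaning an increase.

T ∝ 1/√g, so T'/T = 1/√(1.052) = 0.9752.
Percentage change in T = (0.9752 − 1) × 100% = -2.48%.

-2.48%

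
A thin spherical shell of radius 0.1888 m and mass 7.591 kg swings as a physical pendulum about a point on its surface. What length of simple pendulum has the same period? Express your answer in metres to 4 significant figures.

The equivalent simple-pendulum length is L_eq = I/(md), where I is about the pivot and d = 0.18880 m.
I_cm = (2/3)mR² = 0.18039 kg·m², so I = I_cm + md² = 0.18039 + 0.27058 = 0.45097 kg·m².
L_eq = 0.45097/(7.591 × 0.18880) = 0.3147 m.

0.3147 m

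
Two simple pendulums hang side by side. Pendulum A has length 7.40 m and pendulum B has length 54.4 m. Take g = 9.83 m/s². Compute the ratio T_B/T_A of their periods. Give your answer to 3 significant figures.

T ∝ √L, so T_B/T_A = √(L_B/L_A) = √(54.4/7.40) = 2.71.

2.71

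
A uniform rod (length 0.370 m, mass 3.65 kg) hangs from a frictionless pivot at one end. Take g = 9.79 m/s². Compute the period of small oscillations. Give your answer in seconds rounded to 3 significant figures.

0.997 s

For a physical pendulum T = 2π√(I/(mgd)), with d = 0.1850 m from pivot to centre of mass.
I_cm = mL²/12 = 3.65 × 0.370²/12 = 0.04164 kg·m²; I = I_cm + md² = 0.04164 + 3.65 × 0.1850² = 0.1666 kg·m².
T = 2π√(0.1666/(3.65 × 9.79 × 0.1850)) = 0.997 s.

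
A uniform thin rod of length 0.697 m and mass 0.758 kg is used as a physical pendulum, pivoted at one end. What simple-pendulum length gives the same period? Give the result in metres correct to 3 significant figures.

The equivalent simple-pendulum length is L_eq = I/(md), where I is about the pivot and d = 0.3485 m.
I_cm = (1/12)mL² = 0.03069 kg·m², so I = I_cm + md² = 0.03069 + 0.09206 = 0.1227 kg·m².
L_eq = 0.1227/(0.758 × 0.3485) = 0.465 m.

0.465 m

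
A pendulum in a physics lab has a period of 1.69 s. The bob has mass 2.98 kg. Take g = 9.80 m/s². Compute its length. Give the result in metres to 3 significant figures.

0.709 m

From T = 2π√(L/g), L = gT²/(4π²) = 9.80 × 1.690²/(4π²) = 0.709 m.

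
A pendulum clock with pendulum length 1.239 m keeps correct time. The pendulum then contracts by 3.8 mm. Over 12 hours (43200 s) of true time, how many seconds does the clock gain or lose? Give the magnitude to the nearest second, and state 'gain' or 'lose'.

T ∝ √L, so T'/T = √(1.23520/1.239) = 0.998465.
In 43200 s of true time the clock registers 43200/0.998465 = 43266.4 s, so it gains 66 s.

gain 66 s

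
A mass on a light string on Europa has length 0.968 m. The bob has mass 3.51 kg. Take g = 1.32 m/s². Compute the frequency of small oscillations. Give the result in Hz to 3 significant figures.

T = 2π√(L/g) = 2π√(0.968/1.32) = 5.381 s, so f = 1/T = 0.186 Hz.

0.186 Hz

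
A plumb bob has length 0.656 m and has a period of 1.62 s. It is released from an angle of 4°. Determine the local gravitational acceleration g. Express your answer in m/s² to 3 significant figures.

From T = 2π√(L/g), g = 4π²L/T² = 4π² × 0.656/1.620² = 9.87 m/s².

9.87 m/s²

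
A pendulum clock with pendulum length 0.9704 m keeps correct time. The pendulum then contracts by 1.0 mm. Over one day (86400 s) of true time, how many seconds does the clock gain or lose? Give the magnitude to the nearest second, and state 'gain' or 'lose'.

T ∝ √L, so T'/T = √(0.96940/0.9704) = 0.999485.
In 86400 s of true time the clock registers 86400/0.999485 = 86444.6 s, so it gains 45 s.

gain 45 s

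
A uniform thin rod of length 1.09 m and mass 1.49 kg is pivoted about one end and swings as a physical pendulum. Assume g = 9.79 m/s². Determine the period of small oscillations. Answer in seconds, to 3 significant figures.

For a physical pendulum T = 2π√(I/(mgd)), with d = 0.5450 m from pivot to centre of mass.
I_cm = mL²/12 = 1.49 × 1.09²/12 = 0.1475 kg·m²; I = I_cm + md² = 0.1475 + 1.49 × 0.5450² = 0.5901 kg·m².
T = 2π√(0.5901/(1.49 × 9.79 × 0.5450)) = 1.71 s.

1.71 s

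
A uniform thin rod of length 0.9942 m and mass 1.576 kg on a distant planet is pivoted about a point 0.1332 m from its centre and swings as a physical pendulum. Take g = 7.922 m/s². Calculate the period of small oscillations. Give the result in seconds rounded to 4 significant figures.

For a physical pendulum T = 2π√(I/(mgd)), with d = 0.13320 m from pivot to centre of mass.
I_cm = mL²/12 = 1.576 × 0.9942²/12 = 0.12981 kg·m²; I = I_cm + md² = 0.12981 + 1.576 × 0.13320² = 0.15778 kg·m².
T = 2π√(0.15778/(1.576 × 7.922 × 0.13320)) = 1.935 s.

1.935 s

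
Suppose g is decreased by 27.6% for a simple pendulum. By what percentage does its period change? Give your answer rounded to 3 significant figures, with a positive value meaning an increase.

17.5%

T ∝ 1/√g, so T'/T = 1/√(0.7240) = 1.175.
Percentage change in T = (1.175 − 1) × 100% = 17.5%.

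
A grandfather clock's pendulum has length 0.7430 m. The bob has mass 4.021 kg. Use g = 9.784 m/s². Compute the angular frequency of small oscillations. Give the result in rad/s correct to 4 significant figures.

3.629 rad/s

ω = √(g/L) = √(9.784/0.7430) = 3.629 rad/s.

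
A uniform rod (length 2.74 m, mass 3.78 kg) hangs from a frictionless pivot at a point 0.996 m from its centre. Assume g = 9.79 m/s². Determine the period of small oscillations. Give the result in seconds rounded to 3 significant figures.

For a physical pendulum T = 2π√(I/(mgd)), with d = 0.9960 m from pivot to centre of mass.
I_cm = mL²/12 = 3.78 × 2.74²/12 = 2.365 kg·m²; I = I_cm + md² = 2.365 + 3.78 × 0.9960² = 6.115 kg·m².
T = 2π√(6.115/(3.78 × 9.79 × 0.9960)) = 2.56 s.

2.56 s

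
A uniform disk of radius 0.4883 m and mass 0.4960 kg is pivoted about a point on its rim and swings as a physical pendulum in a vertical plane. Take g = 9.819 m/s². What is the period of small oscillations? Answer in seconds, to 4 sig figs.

1.716 s

I_cm = ½mr² = 0.059132 kg·m². The pivot is at distance d = 0.4883 m from the centre of mass.
By the parallel-axis theorem, I = I_cm + md² = 0.059132 + 0.11826 = 0.17740 kg·m².
T = 2π√(I/(mgd)) = 2π√(0.17740/(0.4960 × 9.819 × 0.4883)) = 1.716 s.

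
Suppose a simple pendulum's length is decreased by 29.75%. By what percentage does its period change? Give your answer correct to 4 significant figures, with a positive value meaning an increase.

-16.18%

T ∝ √L, so T'/T = √(0.70250) = 0.83815.
Percentage change in T = (0.83815 − 1) × 100% = -16.18%.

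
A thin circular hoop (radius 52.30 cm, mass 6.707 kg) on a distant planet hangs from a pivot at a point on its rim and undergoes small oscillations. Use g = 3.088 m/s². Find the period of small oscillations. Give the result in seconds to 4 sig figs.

3.657 s

I_cm = mr² = 1.8346 kg·m². The pivot is at distance d = 0.5230 m from the centre of mass.
By the parallel-axis theorem, I = I_cm + md² = 1.8346 + 1.8346 = 3.6691 kg·m².
T = 2π√(I/(mgd)) = 2π√(3.6691/(6.707 × 3.088 × 0.5230)) = 3.657 s.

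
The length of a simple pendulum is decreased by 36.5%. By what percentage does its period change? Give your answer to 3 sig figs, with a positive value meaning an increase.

T ∝ √L, so T'/T = √(0.6350) = 0.7969.
Percentage change in T = (0.7969 − 1) × 100% = -20.3%.

-20.3%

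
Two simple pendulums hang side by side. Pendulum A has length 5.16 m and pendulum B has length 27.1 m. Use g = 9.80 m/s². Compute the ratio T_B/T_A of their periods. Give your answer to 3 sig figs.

2.29

T ∝ √L, so T_B/T_A = √(L_B/L_A) = √(27.1/5.16) = 2.29.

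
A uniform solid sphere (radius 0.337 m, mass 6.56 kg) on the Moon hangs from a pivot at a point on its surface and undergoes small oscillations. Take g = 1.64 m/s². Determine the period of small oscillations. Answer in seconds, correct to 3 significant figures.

3.37 s

I_cm = (2/5)mr² = 0.2980 kg·m². The pivot is at distance d = 0.337 m from the centre of mass.
By the parallel-axis theorem, I = I_cm + md² = 0.2980 + 0.7450 = 1.043 kg·m².
T = 2π√(I/(mgd)) = 2π√(1.043/(6.56 × 1.64 × 0.337)) = 3.37 s.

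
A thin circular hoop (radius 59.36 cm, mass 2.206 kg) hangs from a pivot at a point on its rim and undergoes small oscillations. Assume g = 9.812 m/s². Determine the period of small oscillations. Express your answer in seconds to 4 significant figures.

2.186 s

I_cm = mr² = 0.77731 kg·m². The pivot is at distance d = 0.5936 m from the centre of mass.
By the parallel-axis theorem, I = I_cm + md² = 0.77731 + 0.77731 = 1.5546 kg·m².
T = 2π√(I/(mgd)) = 2π√(1.5546/(2.206 × 9.812 × 0.5936)) = 2.186 s.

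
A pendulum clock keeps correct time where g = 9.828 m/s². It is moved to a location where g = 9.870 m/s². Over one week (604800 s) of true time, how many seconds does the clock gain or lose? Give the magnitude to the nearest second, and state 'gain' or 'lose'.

The clock's period scales as T ∝ 1/√g, so T'/T = √(9.828/9.870) = 0.997870.
In 604800 s of true time the clock registers 604800/0.997870 = 606090.9 s, so it gains 1291 s.

gain 1291 s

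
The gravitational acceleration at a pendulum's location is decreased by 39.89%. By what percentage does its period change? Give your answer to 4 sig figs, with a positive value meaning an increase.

T ∝ 1/√g, so T'/T = 1/√(0.60110) = 1.2898.
Percentage change in T = (1.2898 − 1) × 100% = 28.98%.

28.98%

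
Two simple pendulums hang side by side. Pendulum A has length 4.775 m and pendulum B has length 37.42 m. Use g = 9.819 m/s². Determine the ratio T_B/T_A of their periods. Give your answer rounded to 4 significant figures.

T ∝ √L, so T_B/T_A = √(L_B/L_A) = √(37.42/4.775) = 2.799.

2.799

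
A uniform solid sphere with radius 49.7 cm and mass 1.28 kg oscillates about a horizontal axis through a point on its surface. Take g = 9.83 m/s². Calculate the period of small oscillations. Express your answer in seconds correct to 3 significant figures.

I_cm = (2/5)mr² = 0.1265 kg·m². The pivot is at distance d = 0.497 m from the centre of mass.
By the parallel-axis theorem, I = I_cm + md² = 0.1265 + 0.3162 = 0.4426 kg·m².
T = 2π√(I/(mgd)) = 2π√(0.4426/(1.28 × 9.83 × 0.497)) = 1.67 s.

1.67 s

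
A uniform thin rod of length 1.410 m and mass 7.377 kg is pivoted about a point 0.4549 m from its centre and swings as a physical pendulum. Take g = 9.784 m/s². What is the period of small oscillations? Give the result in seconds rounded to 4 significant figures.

For a physical pendulum T = 2π√(I/(mgd)), with d = 0.45490 m from pivot to centre of mass.
I_cm = mL²/12 = 7.377 × 1.410²/12 = 1.2222 kg·m²; I = I_cm + md² = 1.2222 + 7.377 × 0.45490² = 2.7487 kg·m².
T = 2π√(2.7487/(7.377 × 9.784 × 0.45490)) = 1.818 s.

1.818 s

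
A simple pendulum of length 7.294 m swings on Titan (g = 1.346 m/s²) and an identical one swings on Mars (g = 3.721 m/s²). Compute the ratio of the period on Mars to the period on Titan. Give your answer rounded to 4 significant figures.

T ∝ 1/√g, so T₂/T₁ = √(g₁/g₂) = √(1.346/3.721) = 0.6014.

0.6014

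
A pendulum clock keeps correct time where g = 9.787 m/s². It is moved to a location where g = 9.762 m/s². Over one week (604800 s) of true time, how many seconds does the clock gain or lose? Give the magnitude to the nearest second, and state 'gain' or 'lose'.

lose 773 s

The clock's period scales as T ∝ 1/√g, so T'/T = √(9.787/9.762) = 1.00128.
In 604800 s of true time the clock registers 604800/1.00128 = 604027.1 s, so it loses 773 s.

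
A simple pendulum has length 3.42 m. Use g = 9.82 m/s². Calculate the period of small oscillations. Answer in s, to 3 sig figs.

T = 2π√(L/g) = 2π√(3.42/9.82) = 2π × 0.5901 = 3.71 s.

3.71 s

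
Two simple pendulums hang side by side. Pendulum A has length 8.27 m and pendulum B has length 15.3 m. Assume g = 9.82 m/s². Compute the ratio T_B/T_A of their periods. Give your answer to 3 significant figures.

1.36

T ∝ √L, so T_B/T_A = √(L_B/L_A) = √(15.3/8.27) = 1.36.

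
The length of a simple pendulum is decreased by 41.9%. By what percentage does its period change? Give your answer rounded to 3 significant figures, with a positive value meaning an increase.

T ∝ √L, so T'/T = √(0.5810) = 0.7622.
Percentage change in T = (0.7622 − 1) × 100% = -23.8%.

-23.8%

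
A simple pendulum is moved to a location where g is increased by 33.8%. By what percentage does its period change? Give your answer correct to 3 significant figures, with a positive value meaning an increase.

T ∝ 1/√g, so T'/T = 1/√(1.338) = 0.8645.
Percentage change in T = (0.8645 − 1) × 100% = -13.5%.

-13.5%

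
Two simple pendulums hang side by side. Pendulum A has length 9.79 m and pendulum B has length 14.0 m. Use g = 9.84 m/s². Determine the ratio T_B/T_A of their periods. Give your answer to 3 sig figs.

T ∝ √L, so T_B/T_A = √(L_B/L_A) = √(14.0/9.79) = 1.20.

1.20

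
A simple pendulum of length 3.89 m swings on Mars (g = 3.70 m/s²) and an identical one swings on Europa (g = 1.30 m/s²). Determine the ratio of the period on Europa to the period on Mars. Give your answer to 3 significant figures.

T ∝ 1/√g, so T₂/T₁ = √(g₁/g₂) = √(3.70/1.30) = 1.69.

1.69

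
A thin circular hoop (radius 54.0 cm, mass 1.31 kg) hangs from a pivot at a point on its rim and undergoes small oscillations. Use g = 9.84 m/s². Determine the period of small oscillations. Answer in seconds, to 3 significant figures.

2.08 s

I_cm = mr² = 0.3820 kg·m². The pivot is at distance d = 0.540 m from the centre of mass.
By the parallel-axis theorem, I = I_cm + md² = 0.3820 + 0.3820 = 0.7640 kg·m².
T = 2π√(I/(mgd)) = 2π√(0.7640/(1.31 × 9.84 × 0.540)) = 2.08 s.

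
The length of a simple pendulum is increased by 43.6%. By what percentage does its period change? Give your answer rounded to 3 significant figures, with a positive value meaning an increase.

T ∝ √L, so T'/T = √(1.436) = 1.198.
Percentage change in T = (1.198 − 1) × 100% = 19.8%.

19.8%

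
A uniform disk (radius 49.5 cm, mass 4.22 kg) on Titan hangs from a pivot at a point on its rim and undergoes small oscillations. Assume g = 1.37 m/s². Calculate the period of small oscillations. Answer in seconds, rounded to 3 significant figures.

4.63 s

I_cm = ½mr² = 0.5170 kg·m². The pivot is at distance d = 0.495 m from the centre of mass.
By the parallel-axis theorem, I = I_cm + md² = 0.5170 + 1.034 = 1.551 kg·m².
T = 2π√(I/(mgd)) = 2π√(1.551/(4.22 × 1.37 × 0.495)) = 4.63 s.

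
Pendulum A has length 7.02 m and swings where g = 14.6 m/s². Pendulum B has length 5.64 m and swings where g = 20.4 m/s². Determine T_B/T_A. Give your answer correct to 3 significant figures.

T = 2π√(L/g), so T_B/T_A = √((L_B/g_B)/(L_A/g_A)) = √((5.64/20.4)/(7.02/14.6)) = 0.758.

0.758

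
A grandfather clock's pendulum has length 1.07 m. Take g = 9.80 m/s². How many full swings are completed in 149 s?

T = 2π√(L/g) = 2π√(1.07/9.80) = 2.076 s.
Number of complete oscillations = ⌊149/2.076⌋ = ⌊71.77⌋ = 71.

71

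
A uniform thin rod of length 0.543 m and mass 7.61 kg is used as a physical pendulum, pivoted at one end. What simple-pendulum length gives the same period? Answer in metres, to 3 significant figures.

0.362 m

The equivalent simple-pendulum length is L_eq = I/(md), where I is about the pivot and d = 0.2715 m.
I_cm = (1/12)mL² = 0.1870 kg·m², so I = I_cm + md² = 0.1870 + 0.5610 = 0.7479 kg·m².
L_eq = 0.7479/(7.61 × 0.2715) = 0.362 m.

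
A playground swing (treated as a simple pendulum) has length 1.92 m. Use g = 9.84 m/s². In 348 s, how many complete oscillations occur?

T = 2π√(L/g) = 2π√(1.92/9.84) = 2.775 s.
Number of complete oscillations = ⌊348/2.775⌋ = ⌊125.4⌋ = 125.

125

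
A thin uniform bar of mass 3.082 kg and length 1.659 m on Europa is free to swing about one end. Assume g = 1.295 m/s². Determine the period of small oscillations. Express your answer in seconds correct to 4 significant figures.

For a physical pendulum T = 2π√(I/(mgd)), with d = 0.82950 m from pivot to centre of mass.
I_cm = mL²/12 = 3.082 × 1.659²/12 = 0.70688 kg·m²; I = I_cm + md² = 0.70688 + 3.082 × 0.82950² = 2.8275 kg·m².
T = 2π√(2.8275/(3.082 × 1.295 × 0.82950)) = 5.807 s.

5.807 s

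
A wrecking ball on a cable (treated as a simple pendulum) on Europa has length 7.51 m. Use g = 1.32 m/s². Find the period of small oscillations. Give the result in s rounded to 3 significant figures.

15.0 s

T = 2π√(L/g) = 2π√(7.51/1.32) = 2π × 2.385 = 15.0 s.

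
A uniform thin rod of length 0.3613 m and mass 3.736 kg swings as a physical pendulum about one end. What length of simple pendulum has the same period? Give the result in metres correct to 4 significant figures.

0.2409 m

The equivalent simple-pendulum length is L_eq = I/(md), where I is about the pivot and d = 0.18065 m.
I_cm = (1/12)mL² = 0.040641 kg·m², so I = I_cm + md² = 0.040641 + 0.12192 = 0.16256 kg·m².
L_eq = 0.16256/(3.736 × 0.18065) = 0.2409 m.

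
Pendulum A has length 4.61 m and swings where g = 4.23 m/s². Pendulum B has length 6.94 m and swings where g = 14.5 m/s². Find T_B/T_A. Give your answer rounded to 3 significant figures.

T = 2π√(L/g), so T_B/T_A = √((L_B/g_B)/(L_A/g_A)) = √((6.94/14.5)/(4.61/4.23)) = 0.663.

0.663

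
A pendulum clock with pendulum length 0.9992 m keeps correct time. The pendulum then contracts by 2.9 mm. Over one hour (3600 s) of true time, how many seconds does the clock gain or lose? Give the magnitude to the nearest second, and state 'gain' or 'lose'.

T ∝ √L, so T'/T = √(0.99630/0.9992) = 0.998548.
In 3600 s of true time the clock registers 3600/0.998548 = 3605.2 s, so it gains 5 s.

gain 5 s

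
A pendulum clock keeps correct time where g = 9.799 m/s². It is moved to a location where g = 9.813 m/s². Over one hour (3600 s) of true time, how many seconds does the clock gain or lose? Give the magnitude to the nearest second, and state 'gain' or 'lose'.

gain 3 s

The clock's period scales as T ∝ 1/√g, so T'/T = √(9.799/9.813) = 0.999286.
In 3600 s of true time the clock registers 3600/0.999286 = 3602.6 s, so it gains 3 s.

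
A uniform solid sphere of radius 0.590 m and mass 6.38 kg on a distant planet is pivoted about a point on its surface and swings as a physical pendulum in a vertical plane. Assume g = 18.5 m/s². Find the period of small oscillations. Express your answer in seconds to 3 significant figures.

1.33 s

I_cm = (2/5)mr² = 0.8884 kg·m². The pivot is at distance d = 0.590 m from the centre of mass.
By the parallel-axis theorem, I = I_cm + md² = 0.8884 + 2.221 = 3.109 kg·m².
T = 2π√(I/(mgd)) = 2π√(3.109/(6.38 × 18.5 × 0.590)) = 1.33 s.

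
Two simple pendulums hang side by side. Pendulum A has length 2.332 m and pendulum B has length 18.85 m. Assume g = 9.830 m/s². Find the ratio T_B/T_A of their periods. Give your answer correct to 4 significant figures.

2.843

T ∝ √L, so T_B/T_A = √(L_B/L_A) = √(18.85/2.332) = 2.843.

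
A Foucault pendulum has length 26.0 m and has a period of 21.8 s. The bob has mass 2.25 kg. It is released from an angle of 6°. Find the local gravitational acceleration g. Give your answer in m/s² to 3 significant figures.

2.16 m/s²

From T = 2π√(L/g), g = 4π²L/T² = 4π² × 26.0/21.80² = 2.16 m/s².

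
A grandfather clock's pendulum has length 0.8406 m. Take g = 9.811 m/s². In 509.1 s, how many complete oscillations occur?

T = 2π√(L/g) = 2π√(0.8406/9.811) = 1.8392 s.
Number of complete oscillations = ⌊509.1/1.8392⌋ = ⌊276.81⌋ = 276.

276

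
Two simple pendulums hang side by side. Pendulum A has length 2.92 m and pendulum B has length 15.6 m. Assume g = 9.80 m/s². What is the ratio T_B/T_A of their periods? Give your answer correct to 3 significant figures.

2.31

T ∝ √L, so T_B/T_A = √(L_B/L_A) = √(15.6/2.92) = 2.31.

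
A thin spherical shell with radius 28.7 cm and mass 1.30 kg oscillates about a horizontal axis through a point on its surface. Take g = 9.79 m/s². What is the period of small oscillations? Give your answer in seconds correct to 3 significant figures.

1.39 s

I_cm = (2/3)mr² = 0.07139 kg·m². The pivot is at distance d = 0.287 m from the centre of mass.
By the parallel-axis theorem, I = I_cm + md² = 0.07139 + 0.1071 = 0.1785 kg·m².
T = 2π√(I/(mgd)) = 2π√(0.1785/(1.30 × 9.79 × 0.287)) = 1.39 s.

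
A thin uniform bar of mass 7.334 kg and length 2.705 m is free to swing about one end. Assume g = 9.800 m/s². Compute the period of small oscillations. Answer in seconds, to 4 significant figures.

2.695 s

For a physical pendulum T = 2π√(I/(mgd)), with d = 1.3525 m from pivot to centre of mass.
I_cm = mL²/12 = 7.334 × 2.705²/12 = 4.4719 kg·m²; I = I_cm + md² = 4.4719 + 7.334 × 1.3525² = 17.888 kg·m².
T = 2π√(17.888/(7.334 × 9.800 × 1.3525)) = 2.695 s.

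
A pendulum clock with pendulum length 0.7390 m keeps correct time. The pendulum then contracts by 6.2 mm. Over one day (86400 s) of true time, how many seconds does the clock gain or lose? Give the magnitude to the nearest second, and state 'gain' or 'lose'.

gain 365 s

T ∝ √L, so T'/T = √(0.73280/0.7390) = 0.995796.
In 86400 s of true time the clock registers 86400/0.995796 = 86764.7 s, so it gains 365 s.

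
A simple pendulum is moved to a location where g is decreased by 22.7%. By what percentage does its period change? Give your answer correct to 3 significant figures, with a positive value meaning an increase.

T ∝ 1/√g, so T'/T = 1/√(0.7730) = 1.137.
Percentage change in T = (1.137 − 1) × 100% = 13.7%.

13.7%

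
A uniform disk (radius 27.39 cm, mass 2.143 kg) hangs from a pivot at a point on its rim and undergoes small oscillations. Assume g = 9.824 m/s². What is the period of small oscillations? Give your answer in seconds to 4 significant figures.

1.285 s

I_cm = ½mr² = 0.080385 kg·m². The pivot is at distance d = 0.2739 m from the centre of mass.
By the parallel-axis theorem, I = I_cm + md² = 0.080385 + 0.16077 = 0.24116 kg·m².
T = 2π√(I/(mgd)) = 2π√(0.24116/(2.143 × 9.824 × 0.2739)) = 1.285 s.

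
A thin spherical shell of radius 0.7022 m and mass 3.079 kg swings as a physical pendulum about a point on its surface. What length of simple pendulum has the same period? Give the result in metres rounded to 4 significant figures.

The equivalent simple-pendulum length is L_eq = I/(md), where I is about the pivot and d = 0.70220 m.
I_cm = (2/3)mR² = 1.0121 kg·m², so I = I_cm + md² = 1.0121 + 1.5182 = 2.5303 kg·m².
L_eq = 2.5303/(3.079 × 0.70220) = 1.170 m.

1.170 m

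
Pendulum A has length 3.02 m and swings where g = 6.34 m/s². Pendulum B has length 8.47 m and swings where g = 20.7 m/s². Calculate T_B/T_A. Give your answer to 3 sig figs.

0.927

T = 2π√(L/g), so T_B/T_A = √((L_B/g_B)/(L_A/g_A)) = √((8.47/20.7)/(3.02/6.34)) = 0.927.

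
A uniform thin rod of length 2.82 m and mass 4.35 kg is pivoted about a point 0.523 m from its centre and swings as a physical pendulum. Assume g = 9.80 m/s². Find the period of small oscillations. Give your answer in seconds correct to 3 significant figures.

2.69 s

For a physical pendulum T = 2π√(I/(mgd)), with d = 0.5230 m from pivot to centre of mass.
I_cm = mL²/12 = 4.35 × 2.82²/12 = 2.883 kg·m²; I = I_cm + md² = 2.883 + 4.35 × 0.5230² = 4.073 kg·m².
T = 2π√(4.073/(4.35 × 9.80 × 0.5230)) = 2.69 s.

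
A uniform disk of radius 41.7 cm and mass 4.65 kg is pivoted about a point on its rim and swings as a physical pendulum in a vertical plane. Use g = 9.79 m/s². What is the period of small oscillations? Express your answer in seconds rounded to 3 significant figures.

I_cm = ½mr² = 0.4043 kg·m². The pivot is at distance d = 0.417 m from the centre of mass.
By the parallel-axis theorem, I = I_cm + md² = 0.4043 + 0.8086 = 1.213 kg·m².
T = 2π√(I/(mgd)) = 2π√(1.213/(4.65 × 9.79 × 0.417)) = 1.59 s.

1.59 s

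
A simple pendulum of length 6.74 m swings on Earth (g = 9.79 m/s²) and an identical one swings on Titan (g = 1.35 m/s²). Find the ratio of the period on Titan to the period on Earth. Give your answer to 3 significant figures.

T ∝ 1/√g, so T₂/T₁ = √(g₁/g₂) = √(9.79/1.35) = 2.69.

2.69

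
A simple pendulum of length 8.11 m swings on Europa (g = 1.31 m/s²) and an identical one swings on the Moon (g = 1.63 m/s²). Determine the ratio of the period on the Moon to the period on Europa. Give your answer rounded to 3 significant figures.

0.896

T ∝ 1/√g, so T₂/T₁ = √(g₁/g₂) = √(1.31/1.63) = 0.896.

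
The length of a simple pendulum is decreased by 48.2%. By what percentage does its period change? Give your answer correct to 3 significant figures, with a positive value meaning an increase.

T ∝ √L, so T'/T = √(0.5180) = 0.7197.
Percentage change in T = (0.7197 − 1) × 100% = -28.0%.

-28.0%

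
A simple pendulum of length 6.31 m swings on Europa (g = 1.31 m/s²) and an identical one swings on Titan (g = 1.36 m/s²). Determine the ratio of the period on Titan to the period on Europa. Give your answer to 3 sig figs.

0.981

T ∝ 1/√g, so T₂/T₁ = √(g₁/g₂) = √(1.31/1.36) = 0.981.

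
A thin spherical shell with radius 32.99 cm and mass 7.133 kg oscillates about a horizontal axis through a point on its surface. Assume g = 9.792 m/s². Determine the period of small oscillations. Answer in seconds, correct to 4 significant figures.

I_cm = (2/3)mr² = 0.51754 kg·m². The pivot is at distance d = 0.3299 m from the centre of mass.
By the parallel-axis theorem, I = I_cm + md² = 0.51754 + 0.77631 = 1.2939 kg·m².
T = 2π√(I/(mgd)) = 2π√(1.2939/(7.133 × 9.792 × 0.3299)) = 1.489 s.

1.489 s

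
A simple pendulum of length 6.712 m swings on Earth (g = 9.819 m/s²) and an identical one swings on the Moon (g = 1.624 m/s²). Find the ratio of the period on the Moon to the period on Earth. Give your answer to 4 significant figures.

T ∝ 1/√g, so T₂/T₁ = √(g₁/g₂) = √(9.819/1.624) = 2.459.

2.459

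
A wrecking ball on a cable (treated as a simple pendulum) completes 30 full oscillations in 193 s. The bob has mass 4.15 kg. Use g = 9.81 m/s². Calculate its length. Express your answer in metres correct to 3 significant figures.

T = 193/30 = 6.433 s.
From T = 2π√(L/g), L = gT²/(4π²) = 9.81 × 6.433²/(4π²) = 10.3 m.

10.3 m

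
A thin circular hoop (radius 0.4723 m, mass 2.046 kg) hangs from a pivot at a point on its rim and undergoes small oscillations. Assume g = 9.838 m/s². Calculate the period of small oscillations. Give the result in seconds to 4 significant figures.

I_cm = mr² = 0.45640 kg·m². The pivot is at distance d = 0.4723 m from the centre of mass.
By the parallel-axis theorem, I = I_cm + md² = 0.45640 + 0.45640 = 0.91279 kg·m².
T = 2π√(I/(mgd)) = 2π√(0.91279/(2.046 × 9.838 × 0.4723)) = 1.947 s.

1.947 s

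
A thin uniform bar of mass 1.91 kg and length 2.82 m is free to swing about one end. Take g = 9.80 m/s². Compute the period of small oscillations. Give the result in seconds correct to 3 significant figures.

2.75 s

For a physical pendulum T = 2π√(I/(mgd)), with d = 1.410 m from pivot to centre of mass.
I_cm = mL²/12 = 1.91 × 2.82²/12 = 1.266 kg·m²; I = I_cm + md² = 1.266 + 1.91 × 1.410² = 5.063 kg·m².
T = 2π√(5.063/(1.91 × 9.80 × 1.410)) = 2.75 s.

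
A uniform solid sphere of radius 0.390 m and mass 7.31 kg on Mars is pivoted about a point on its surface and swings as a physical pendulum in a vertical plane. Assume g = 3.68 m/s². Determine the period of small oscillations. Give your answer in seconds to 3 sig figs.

2.42 s

I_cm = (2/5)mr² = 0.4447 kg·m². The pivot is at distance d = 0.390 m from the centre of mass.
By the parallel-axis theorem, I = I_cm + md² = 0.4447 + 1.112 = 1.557 kg·m².
T = 2π√(I/(mgd)) = 2π√(1.557/(7.31 × 3.68 × 0.390)) = 2.42 s.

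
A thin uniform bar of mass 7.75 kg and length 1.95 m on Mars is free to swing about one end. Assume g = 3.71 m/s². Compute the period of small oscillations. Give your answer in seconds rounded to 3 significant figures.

For a physical pendulum T = 2π√(I/(mgd)), with d = 0.9750 m from pivot to centre of mass.
I_cm = mL²/12 = 7.75 × 1.95²/12 = 2.456 kg·m²; I = I_cm + md² = 2.456 + 7.75 × 0.9750² = 9.823 kg·m².
T = 2π√(9.823/(7.75 × 3.71 × 0.9750)) = 3.72 s.

3.72 s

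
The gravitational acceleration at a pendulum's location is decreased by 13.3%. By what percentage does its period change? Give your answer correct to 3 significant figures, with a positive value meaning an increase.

T ∝ 1/√g, so T'/T = 1/√(0.8670) = 1.074.
Percentage change in T = (1.074 − 1) × 100% = 7.40%.

7.40%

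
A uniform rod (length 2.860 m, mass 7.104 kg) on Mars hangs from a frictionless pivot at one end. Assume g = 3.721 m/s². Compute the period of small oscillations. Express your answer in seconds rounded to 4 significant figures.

4.498 s

For a physical pendulum T = 2π√(I/(mgd)), with d = 1.4300 m from pivot to centre of mass.
I_cm = mL²/12 = 7.104 × 2.860²/12 = 4.8423 kg·m²; I = I_cm + md² = 4.8423 + 7.104 × 1.4300² = 19.369 kg·m².
T = 2π√(19.369/(7.104 × 3.721 × 1.4300)) = 4.498 s.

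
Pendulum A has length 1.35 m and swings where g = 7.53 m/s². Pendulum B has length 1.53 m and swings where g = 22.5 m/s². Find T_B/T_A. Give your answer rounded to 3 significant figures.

T = 2π√(L/g), so T_B/T_A = √((L_B/g_B)/(L_A/g_A)) = √((1.53/22.5)/(1.35/7.53)) = 0.616.

0.616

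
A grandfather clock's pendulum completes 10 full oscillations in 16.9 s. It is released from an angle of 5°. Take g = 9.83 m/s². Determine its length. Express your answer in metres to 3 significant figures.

T = 16.9/10 = 1.690 s.
From T = 2π√(L/g), L = gT²/(4π²) = 9.83 × 1.690²/(4π²) = 0.711 m.

0.711 m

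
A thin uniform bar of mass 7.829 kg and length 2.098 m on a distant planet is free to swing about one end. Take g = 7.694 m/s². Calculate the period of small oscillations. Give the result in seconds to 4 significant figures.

2.679 s

For a physical pendulum T = 2π√(I/(mgd)), with d = 1.0490 m from pivot to centre of mass.
I_cm = mL²/12 = 7.829 × 2.098²/12 = 2.8717 kg·m²; I = I_cm + md² = 2.8717 + 7.829 × 1.0490² = 11.487 kg·m².
T = 2π√(11.487/(7.829 × 7.694 × 1.0490)) = 2.679 s.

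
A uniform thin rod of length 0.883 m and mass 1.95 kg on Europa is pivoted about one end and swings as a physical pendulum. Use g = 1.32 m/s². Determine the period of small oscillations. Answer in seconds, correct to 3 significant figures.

For a physical pendulum T = 2π√(I/(mgd)), with d = 0.4415 m from pivot to centre of mass.
I_cm = mL²/12 = 1.95 × 0.883²/12 = 0.1267 kg·m²; I = I_cm + md² = 0.1267 + 1.95 × 0.4415² = 0.5068 kg·m².
T = 2π√(0.5068/(1.95 × 1.32 × 0.4415)) = 4.20 s.

4.20 s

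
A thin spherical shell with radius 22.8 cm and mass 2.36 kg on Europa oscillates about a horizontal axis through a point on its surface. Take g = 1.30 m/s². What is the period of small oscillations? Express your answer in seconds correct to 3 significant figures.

I_cm = (2/3)mr² = 0.08179 kg·m². The pivot is at distance d = 0.228 m from the centre of mass.
By the parallel-axis theorem, I = I_cm + md² = 0.08179 + 0.1227 = 0.2045 kg·m².
T = 2π√(I/(mgd)) = 2π√(0.2045/(2.36 × 1.30 × 0.228)) = 3.40 s.

3.40 s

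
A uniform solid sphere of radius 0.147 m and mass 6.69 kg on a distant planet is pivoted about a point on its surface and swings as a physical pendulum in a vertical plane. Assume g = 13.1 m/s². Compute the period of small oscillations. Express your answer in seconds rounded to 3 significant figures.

0.788 s

I_cm = (2/5)mr² = 0.05783 kg·m². The pivot is at distance d = 0.147 m from the centre of mass.
By the parallel-axis theorem, I = I_cm + md² = 0.05783 + 0.1446 = 0.2024 kg·m².
T = 2π√(I/(mgd)) = 2π√(0.2024/(6.69 × 13.1 × 0.147)) = 0.788 s.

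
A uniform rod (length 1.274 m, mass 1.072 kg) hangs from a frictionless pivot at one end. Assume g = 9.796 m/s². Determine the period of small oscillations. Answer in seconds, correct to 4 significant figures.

For a physical pendulum T = 2π√(I/(mgd)), with d = 0.63700 m from pivot to centre of mass.
I_cm = mL²/12 = 1.072 × 1.274²/12 = 0.14499 kg·m²; I = I_cm + md² = 0.14499 + 1.072 × 0.63700² = 0.57998 kg·m².
T = 2π√(0.57998/(1.072 × 9.796 × 0.63700)) = 1.850 s.

1.850 s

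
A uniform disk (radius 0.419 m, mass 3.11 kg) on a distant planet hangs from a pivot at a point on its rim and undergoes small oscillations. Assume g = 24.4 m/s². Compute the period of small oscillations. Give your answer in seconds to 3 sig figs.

1.01 s

I_cm = ½mr² = 0.2730 kg·m². The pivot is at distance d = 0.419 m from the centre of mass.
By the parallel-axis theorem, I = I_cm + md² = 0.2730 + 0.5460 = 0.8190 kg·m².
T = 2π√(I/(mgd)) = 2π√(0.8190/(3.11 × 24.4 × 0.419)) = 1.01 s.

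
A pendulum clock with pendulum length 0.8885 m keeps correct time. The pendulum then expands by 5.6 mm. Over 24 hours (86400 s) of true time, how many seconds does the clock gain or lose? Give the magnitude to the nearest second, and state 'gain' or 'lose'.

T ∝ √L, so T'/T = √(0.89410/0.8885) = 1.00315.
In 86400 s of true time the clock registers 86400/1.00315 = 86129.0 s, so it loses 271 s.

lose 271 s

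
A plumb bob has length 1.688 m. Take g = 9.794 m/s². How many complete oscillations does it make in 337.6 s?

T = 2π√(L/g) = 2π√(1.688/9.794) = 2.6085 s.
Number of complete oscillations = ⌊337.6/2.6085⌋ = ⌊129.42⌋ = 129.

129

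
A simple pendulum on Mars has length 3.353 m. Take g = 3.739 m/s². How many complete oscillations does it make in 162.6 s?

27

T = 2π√(L/g) = 2π√(3.353/3.739) = 5.9500 s.
Number of complete oscillations = ⌊162.6/5.9500⌋ = ⌊27.328⌋ = 27.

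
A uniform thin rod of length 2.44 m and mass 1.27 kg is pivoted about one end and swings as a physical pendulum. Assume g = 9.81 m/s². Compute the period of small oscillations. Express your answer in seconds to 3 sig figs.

For a physical pendulum T = 2π√(I/(mgd)), with d = 1.220 m from pivot to centre of mass.
I_cm = mL²/12 = 1.27 × 2.44²/12 = 0.6301 kg·m²; I = I_cm + md² = 0.6301 + 1.27 × 1.220² = 2.520 kg·m².
T = 2π√(2.520/(1.27 × 9.81 × 1.220)) = 2.56 s.

2.56 s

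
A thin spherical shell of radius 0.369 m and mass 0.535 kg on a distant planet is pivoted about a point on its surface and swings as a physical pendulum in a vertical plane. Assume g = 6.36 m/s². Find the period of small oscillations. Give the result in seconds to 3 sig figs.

I_cm = (2/3)mr² = 0.04856 kg·m². The pivot is at distance d = 0.369 m from the centre of mass.
By the parallel-axis theorem, I = I_cm + md² = 0.04856 + 0.07285 = 0.1214 kg·m².
T = 2π√(I/(mgd)) = 2π√(0.1214/(0.535 × 6.36 × 0.369)) = 1.95 s.

1.95 s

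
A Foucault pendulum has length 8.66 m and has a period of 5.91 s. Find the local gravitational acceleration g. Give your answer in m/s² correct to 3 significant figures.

From T = 2π√(L/g), g = 4π²L/T² = 4π² × 8.66/5.910² = 9.79 m/s².

9.79 m/s²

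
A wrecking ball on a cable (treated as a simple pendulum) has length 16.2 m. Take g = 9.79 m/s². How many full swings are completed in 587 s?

72

T = 2π√(L/g) = 2π√(16.2/9.79) = 8.083 s.
Number of complete oscillations = ⌊587/8.083⌋ = ⌊72.63⌋ = 72.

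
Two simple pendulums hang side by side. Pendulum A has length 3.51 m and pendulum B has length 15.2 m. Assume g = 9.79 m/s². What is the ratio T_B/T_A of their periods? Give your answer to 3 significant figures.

T ∝ √L, so T_B/T_A = √(L_B/L_A) = √(15.2/3.51) = 2.08.

2.08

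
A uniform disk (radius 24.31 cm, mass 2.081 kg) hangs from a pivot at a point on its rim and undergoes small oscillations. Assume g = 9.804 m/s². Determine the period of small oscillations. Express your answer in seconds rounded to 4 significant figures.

1.212 s

I_cm = ½mr² = 0.061491 kg·m². The pivot is at distance d = 0.2431 m from the centre of mass.
By the parallel-axis theorem, I = I_cm + md² = 0.061491 + 0.12298 = 0.18447 kg·m².
T = 2π√(I/(mgd)) = 2π√(0.18447/(2.081 × 9.804 × 0.2431)) = 1.212 s.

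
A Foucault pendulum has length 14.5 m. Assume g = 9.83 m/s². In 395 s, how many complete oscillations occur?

51

T = 2π√(L/g) = 2π√(14.5/9.83) = 7.631 s.
Number of complete oscillations = ⌊395/7.631⌋ = ⌊51.76⌋ = 51.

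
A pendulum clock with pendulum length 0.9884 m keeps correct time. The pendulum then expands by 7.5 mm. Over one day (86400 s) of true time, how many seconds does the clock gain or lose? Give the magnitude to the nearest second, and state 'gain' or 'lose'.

lose 326 s

T ∝ √L, so T'/T = √(0.99590/0.9884) = 1.00379.
In 86400 s of true time the clock registers 86400/1.00379 = 86074.1 s, so it loses 326 s.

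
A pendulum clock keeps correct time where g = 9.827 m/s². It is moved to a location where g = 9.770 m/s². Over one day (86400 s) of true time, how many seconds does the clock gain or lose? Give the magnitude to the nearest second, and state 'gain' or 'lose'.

lose 251 s

The clock's period scales as T ∝ 1/√g, so T'/T = √(9.827/9.770) = 1.00291.
In 86400 s of true time the clock registers 86400/1.00291 = 86149.1 s, so it loses 251 s.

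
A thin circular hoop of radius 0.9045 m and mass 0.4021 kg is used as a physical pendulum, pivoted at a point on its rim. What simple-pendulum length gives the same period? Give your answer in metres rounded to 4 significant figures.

1.809 m

The equivalent simple-pendulum length is L_eq = I/(md), where I is about the pivot and d = 0.90450 m.
I_cm = mR² = 0.32897 kg·m², so I = I_cm + md² = 0.32897 + 0.32897 = 0.65793 kg·m².
L_eq = 0.65793/(0.4021 × 0.90450) = 1.809 m.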